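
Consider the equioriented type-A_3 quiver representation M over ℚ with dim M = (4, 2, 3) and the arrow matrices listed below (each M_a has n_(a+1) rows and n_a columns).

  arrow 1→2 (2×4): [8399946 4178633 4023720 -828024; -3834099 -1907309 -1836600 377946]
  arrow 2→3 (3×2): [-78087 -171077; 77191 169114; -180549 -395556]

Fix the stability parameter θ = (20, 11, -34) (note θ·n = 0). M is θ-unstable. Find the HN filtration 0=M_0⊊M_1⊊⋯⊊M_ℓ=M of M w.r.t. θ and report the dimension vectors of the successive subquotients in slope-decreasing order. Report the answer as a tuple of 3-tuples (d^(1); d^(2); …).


Barcode: M ≅ I[1,1]^2, I[1,3]^2, I[3,3]. HN layers by μ_θ (3 steps, strictly decreasing):
  μ^(1)=20; μ^(2)=-1; μ^(3)=-34

((2, 0, 0); (2, 2, 2); (0, 0, 1))


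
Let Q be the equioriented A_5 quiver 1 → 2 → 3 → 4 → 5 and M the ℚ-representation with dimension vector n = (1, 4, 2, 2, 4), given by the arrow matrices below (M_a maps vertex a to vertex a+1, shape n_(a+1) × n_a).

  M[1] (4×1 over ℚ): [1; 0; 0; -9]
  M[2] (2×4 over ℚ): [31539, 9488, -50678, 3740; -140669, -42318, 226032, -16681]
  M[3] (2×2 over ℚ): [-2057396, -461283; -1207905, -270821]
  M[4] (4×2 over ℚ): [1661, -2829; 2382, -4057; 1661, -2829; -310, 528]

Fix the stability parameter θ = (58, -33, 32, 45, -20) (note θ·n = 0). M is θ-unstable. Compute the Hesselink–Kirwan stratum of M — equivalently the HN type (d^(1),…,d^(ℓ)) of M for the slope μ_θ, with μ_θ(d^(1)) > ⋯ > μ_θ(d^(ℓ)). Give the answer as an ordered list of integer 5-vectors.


Barcode: M ≅ I[1,5], I[2,2]^2, I[2,5], I[5,5]^2. HN layers by μ_θ (4 steps, strictly decreasing):
  μ^(1)=19; μ^(2)=25/2; μ^(3)=-20; μ^(4)=-33

((0, 0, 2, 2, 2); (1, 1, 0, 0, 0); (0, 0, 0, 0, 2); (0, 3, 0, 0, 0))


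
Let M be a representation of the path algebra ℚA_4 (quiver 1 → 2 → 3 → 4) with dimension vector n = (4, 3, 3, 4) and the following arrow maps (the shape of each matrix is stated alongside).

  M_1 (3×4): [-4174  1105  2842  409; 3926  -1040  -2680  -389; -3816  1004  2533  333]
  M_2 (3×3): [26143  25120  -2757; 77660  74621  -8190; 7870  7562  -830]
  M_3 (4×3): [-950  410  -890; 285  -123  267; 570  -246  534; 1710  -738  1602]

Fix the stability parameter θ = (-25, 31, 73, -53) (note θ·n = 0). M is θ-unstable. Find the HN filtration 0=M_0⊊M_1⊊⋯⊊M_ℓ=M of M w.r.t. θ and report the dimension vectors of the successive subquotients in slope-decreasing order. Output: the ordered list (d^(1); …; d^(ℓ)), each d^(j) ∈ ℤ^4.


Barcode: M ≅ I[1,1], I[1,2], I[1,3], I[1,4], I[3,3], I[4,4]^3. HN layers by μ_θ (5 steps, strictly decreasing):
  μ^(1)=73; μ^(2)=31; μ^(3)=17; μ^(4)=-25; μ^(5)=-53

((0, 0, 2, 0); (0, 2, 0, 0); (0, 1, 1, 1); (4, 0, 0, 0); (0, 0, 0, 3))


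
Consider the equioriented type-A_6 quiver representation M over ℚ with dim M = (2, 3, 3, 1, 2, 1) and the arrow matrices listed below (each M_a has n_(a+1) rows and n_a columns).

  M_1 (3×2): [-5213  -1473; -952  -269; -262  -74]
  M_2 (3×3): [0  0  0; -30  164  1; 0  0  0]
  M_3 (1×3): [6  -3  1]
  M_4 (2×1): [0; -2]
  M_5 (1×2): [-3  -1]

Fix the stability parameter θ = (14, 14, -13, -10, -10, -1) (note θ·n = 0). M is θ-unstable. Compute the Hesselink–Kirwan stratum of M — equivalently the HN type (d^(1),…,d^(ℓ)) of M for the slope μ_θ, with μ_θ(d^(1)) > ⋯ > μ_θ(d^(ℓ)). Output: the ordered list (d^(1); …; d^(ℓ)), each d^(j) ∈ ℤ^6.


Barcode: M ≅ I[1,2]^2, I[2,6], I[3,3]^2, I[5,5]. HN layers by μ_θ (5 steps, strictly decreasing):
  μ^(1)=14; μ^(2)=-1; μ^(3)=-19/4; μ^(4)=-10; μ^(5)=-13

((2, 2, 0, 0, 0, 0); (0, 0, 0, 0, 0, 1); (0, 1, 1, 1, 1, 0); (0, 0, 0, 0, 1, 0); (0, 0, 2, 0, 0, 0))


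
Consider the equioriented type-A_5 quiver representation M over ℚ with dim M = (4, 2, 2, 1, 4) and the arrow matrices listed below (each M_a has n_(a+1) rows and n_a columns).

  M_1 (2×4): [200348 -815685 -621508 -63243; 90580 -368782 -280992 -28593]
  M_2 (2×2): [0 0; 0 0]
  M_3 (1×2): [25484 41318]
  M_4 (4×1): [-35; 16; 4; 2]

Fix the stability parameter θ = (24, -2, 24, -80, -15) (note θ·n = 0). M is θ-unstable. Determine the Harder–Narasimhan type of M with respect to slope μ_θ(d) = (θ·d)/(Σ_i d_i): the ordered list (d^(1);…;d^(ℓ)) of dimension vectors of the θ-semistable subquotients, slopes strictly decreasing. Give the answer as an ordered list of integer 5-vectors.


Barcode: M ≅ I[1,1]^2, I[1,2]^2, I[3,3], I[3,5], I[5,5]^3. HN layers by μ_θ (4 steps, strictly decreasing):
  μ^(1)=24; μ^(2)=11; μ^(3)=-15; μ^(4)=-28

((2, 0, 1, 0, 0); (2, 2, 0, 0, 0); (0, 0, 0, 0, 4); (0, 0, 1, 1, 0))


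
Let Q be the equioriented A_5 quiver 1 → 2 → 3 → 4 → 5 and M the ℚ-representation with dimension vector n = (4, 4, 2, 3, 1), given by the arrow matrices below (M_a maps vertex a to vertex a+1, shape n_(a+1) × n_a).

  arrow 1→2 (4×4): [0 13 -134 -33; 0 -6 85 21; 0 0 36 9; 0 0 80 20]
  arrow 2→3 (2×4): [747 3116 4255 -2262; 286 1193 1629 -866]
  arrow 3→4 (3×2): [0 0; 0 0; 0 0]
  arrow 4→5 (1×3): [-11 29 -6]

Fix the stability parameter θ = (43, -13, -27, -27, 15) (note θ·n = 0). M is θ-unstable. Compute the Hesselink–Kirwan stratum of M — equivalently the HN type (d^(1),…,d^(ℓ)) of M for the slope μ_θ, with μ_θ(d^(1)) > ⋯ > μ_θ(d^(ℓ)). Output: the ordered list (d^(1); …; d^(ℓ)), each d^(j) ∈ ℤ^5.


Interval decomposition of M: I[1,1], I[1,2], I[1,3]^2, I[2,2], I[4,4]^2, I[4,5].
HN type (ℓ=5): μ^(1)=43; μ^(2)=15; μ^(3)=1; μ^(4)=-13; μ^(5)=-27

((1, 0, 0, 0, 0); (1, 1, 0, 0, 1); (2, 2, 2, 0, 0); (0, 1, 0, 0, 0); (0, 0, 0, 3, 0))


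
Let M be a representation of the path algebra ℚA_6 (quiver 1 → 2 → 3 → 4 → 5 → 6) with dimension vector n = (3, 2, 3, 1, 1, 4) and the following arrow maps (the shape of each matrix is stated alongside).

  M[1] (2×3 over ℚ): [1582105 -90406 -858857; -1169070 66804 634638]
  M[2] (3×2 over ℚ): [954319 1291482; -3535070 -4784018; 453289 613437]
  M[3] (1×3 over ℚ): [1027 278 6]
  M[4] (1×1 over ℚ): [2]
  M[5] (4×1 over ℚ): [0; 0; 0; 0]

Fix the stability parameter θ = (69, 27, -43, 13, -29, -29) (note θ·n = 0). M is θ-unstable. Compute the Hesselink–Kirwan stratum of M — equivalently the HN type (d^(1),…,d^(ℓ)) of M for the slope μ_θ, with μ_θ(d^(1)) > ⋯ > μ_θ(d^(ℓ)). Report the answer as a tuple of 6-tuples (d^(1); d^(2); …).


Interval decomposition of M: I[1,1]^2, I[1,5], I[2,3], I[3,3], I[6,6]^4.
HN type (ℓ=5): μ^(1)=69; μ^(2)=37/5; μ^(3)=-8; μ^(4)=-29; μ^(5)=-43

((2, 0, 0, 0, 0, 0); (1, 1, 1, 1, 1, 0); (0, 1, 1, 0, 0, 0); (0, 0, 0, 0, 0, 4); (0, 0, 1, 0, 0, 0))


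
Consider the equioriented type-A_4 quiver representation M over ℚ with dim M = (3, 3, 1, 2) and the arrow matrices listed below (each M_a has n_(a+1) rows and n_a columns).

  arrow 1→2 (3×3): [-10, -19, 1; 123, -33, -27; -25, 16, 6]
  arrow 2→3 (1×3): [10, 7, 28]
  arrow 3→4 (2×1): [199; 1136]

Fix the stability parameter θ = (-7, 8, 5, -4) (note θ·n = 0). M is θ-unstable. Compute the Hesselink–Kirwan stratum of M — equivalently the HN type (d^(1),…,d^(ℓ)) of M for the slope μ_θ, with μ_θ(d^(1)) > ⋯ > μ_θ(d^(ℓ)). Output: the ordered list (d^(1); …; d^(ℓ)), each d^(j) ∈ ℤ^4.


Via rank(M_{q-1}∘⋯∘M_p): M ≅ I[1,1], I[1,2], I[1,4], I[2,2], I[4,4].
μ_θ-semistable layers: μ^(1)=8; μ^(2)=3; μ^(3)=-4; μ^(4)=-7

((0, 2, 0, 0); (0, 1, 1, 1); (0, 0, 0, 1); (3, 0, 0, 0))


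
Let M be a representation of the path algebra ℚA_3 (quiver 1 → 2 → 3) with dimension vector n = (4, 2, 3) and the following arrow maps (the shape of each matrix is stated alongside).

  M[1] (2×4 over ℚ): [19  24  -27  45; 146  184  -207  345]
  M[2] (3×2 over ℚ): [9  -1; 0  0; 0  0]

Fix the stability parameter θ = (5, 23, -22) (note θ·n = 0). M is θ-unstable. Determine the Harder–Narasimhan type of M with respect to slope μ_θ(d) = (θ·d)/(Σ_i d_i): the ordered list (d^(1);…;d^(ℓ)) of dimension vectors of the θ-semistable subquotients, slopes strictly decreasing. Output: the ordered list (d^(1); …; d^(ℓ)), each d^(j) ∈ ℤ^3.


Barcode: M ≅ I[1,1]^2, I[1,2], I[1,3], I[3,3]^2. HN layers by μ_θ (4 steps, strictly decreasing):
  μ^(1)=23; μ^(2)=5; μ^(3)=2; μ^(4)=-22

((0, 1, 0); (3, 0, 0); (1, 1, 1); (0, 0, 2))


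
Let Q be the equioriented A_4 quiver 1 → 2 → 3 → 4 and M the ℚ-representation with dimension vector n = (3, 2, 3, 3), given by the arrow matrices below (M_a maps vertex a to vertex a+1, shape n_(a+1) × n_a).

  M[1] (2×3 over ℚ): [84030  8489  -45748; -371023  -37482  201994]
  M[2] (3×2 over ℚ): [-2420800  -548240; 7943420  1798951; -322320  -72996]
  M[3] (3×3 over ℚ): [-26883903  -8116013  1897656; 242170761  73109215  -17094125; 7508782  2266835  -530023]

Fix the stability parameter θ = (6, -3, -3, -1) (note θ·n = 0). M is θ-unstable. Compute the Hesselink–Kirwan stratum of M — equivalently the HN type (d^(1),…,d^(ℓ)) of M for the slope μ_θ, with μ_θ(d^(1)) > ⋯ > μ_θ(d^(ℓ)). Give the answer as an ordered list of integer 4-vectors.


Interval decomposition of M: I[1,1], I[1,2], I[1,4], I[3,4]^2.
HN type (ℓ=5): μ^(1)=6; μ^(2)=3/2; μ^(3)=-1/4; μ^(4)=-1; μ^(5)=-3

((1, 0, 0, 0); (1, 1, 0, 0); (1, 1, 1, 1); (0, 0, 0, 2); (0, 0, 2, 0))


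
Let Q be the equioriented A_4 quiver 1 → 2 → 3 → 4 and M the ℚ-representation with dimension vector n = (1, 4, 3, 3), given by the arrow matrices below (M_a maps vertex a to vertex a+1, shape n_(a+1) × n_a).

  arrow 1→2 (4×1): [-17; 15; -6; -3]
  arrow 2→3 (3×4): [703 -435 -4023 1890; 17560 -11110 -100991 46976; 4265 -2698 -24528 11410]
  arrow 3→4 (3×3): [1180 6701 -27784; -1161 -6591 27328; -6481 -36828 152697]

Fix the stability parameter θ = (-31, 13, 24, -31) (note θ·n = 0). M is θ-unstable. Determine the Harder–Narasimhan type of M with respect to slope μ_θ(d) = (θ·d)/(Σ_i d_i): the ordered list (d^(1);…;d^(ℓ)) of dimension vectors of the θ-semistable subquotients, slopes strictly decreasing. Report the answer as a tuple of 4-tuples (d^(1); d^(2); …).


Interval decomposition of M: I[1,4], I[2,2], I[2,4]^2.
HN type (ℓ=3): μ^(1)=13; μ^(2)=2; μ^(3)=-31

((0, 1, 0, 0); (0, 3, 3, 3); (1, 0, 0, 0))


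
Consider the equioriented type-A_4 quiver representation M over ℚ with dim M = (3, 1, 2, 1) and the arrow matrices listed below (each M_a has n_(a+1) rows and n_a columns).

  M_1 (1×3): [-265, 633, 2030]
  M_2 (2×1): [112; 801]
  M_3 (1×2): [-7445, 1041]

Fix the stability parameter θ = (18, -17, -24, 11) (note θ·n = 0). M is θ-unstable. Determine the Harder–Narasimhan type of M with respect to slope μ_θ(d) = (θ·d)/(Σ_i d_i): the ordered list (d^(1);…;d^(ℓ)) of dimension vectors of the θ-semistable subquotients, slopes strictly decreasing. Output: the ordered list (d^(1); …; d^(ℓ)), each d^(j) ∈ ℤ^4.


Barcode: M ≅ I[1,1]^2, I[1,4], I[3,3]. HN layers by μ_θ (4 steps, strictly decreasing):
  μ^(1)=18; μ^(2)=11; μ^(3)=-23/3; μ^(4)=-24

((2, 0, 0, 0); (0, 0, 0, 1); (1, 1, 1, 0); (0, 0, 1, 0))


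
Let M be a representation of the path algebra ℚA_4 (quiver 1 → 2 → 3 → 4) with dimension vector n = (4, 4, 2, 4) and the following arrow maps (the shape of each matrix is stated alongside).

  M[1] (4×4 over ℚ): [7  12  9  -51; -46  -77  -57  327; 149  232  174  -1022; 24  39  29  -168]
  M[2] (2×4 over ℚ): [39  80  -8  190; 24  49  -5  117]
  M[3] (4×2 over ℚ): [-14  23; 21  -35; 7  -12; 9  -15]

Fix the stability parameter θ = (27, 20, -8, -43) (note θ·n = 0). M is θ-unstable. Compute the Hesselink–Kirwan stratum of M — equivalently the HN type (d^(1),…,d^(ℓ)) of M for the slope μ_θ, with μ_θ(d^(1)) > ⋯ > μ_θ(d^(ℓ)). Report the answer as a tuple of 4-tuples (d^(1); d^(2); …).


Interval decomposition of M: I[1,2]^2, I[1,4]^2, I[4,4]^2.
HN type (ℓ=3): μ^(1)=47/2; μ^(2)=-1; μ^(3)=-43

((2, 2, 0, 0); (2, 2, 2, 2); (0, 0, 0, 2))


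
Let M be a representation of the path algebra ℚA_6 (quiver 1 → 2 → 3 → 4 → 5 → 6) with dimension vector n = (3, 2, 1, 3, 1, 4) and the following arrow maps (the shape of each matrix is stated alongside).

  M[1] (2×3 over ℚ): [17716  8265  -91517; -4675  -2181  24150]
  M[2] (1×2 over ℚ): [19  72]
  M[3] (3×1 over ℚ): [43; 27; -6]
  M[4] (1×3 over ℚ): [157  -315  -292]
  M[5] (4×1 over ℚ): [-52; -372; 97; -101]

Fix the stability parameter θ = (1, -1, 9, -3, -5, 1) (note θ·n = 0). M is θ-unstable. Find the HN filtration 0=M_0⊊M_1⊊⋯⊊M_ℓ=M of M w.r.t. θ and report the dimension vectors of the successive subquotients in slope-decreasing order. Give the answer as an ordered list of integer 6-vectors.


Interval decomposition of M: I[1,1], I[1,2], I[1,6], I[4,4]^2, I[6,6]^3.
HN type (ℓ=4): μ^(1)=1; μ^(2)=1/3; μ^(3)=0; μ^(4)=-3

((1, 0, 0, 0, 0, 4); (0, 0, 1, 1, 1, 0); (2, 2, 0, 0, 0, 0); (0, 0, 0, 2, 0, 0))


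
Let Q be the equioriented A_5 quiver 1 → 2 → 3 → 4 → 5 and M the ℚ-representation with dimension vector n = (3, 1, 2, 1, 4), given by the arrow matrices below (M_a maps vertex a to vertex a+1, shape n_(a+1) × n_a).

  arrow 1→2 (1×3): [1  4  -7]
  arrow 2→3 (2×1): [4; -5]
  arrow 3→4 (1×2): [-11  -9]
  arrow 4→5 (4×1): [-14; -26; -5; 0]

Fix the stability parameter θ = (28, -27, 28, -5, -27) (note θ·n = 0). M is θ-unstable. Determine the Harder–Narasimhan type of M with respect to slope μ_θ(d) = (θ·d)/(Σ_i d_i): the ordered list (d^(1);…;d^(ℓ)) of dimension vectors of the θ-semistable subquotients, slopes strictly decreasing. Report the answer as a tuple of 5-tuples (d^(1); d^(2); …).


Interval decomposition of M: I[1,1]^2, I[1,5], I[3,3], I[5,5]^3.
HN type (ℓ=3): μ^(1)=28; μ^(2)=-3/5; μ^(3)=-27

((2, 0, 1, 0, 0); (1, 1, 1, 1, 1); (0, 0, 0, 0, 3))


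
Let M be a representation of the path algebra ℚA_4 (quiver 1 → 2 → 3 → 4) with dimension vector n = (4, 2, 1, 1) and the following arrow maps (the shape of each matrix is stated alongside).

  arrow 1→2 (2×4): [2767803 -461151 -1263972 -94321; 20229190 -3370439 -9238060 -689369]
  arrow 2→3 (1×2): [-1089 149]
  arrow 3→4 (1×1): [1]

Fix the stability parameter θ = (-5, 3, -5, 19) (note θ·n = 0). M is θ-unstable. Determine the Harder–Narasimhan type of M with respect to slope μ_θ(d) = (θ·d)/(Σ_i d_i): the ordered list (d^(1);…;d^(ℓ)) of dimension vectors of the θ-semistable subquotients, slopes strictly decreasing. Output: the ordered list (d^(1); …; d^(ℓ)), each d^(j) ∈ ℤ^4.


Barcode: M ≅ I[1,1]^2, I[1,2], I[1,4]. HN layers by μ_θ (4 steps, strictly decreasing):
  μ^(1)=19; μ^(2)=3; μ^(3)=-1; μ^(4)=-5

((0, 0, 0, 1); (0, 1, 0, 0); (0, 1, 1, 0); (4, 0, 0, 0))


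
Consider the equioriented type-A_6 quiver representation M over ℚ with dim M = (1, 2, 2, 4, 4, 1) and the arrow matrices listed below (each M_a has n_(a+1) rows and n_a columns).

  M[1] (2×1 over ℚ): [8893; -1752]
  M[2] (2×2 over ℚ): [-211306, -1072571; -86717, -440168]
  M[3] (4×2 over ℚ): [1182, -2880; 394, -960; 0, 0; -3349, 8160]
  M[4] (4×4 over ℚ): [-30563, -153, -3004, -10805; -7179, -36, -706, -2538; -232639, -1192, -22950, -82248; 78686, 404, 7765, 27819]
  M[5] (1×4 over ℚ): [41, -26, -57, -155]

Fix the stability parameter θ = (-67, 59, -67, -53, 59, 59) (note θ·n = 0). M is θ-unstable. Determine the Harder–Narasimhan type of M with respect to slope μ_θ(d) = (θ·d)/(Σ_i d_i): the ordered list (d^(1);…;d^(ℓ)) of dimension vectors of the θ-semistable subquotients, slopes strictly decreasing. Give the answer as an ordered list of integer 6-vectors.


Barcode: M ≅ I[1,5], I[2,3], I[4,5]^2, I[4,6]. HN layers by μ_θ (5 steps, strictly decreasing):
  μ^(1)=59; μ^(2)=-4; μ^(3)=-61/3; μ^(4)=-53; μ^(5)=-67

((0, 0, 0, 0, 4, 1); (0, 1, 1, 0, 0, 0); (0, 1, 1, 1, 0, 0); (0, 0, 0, 3, 0, 0); (1, 0, 0, 0, 0, 0))


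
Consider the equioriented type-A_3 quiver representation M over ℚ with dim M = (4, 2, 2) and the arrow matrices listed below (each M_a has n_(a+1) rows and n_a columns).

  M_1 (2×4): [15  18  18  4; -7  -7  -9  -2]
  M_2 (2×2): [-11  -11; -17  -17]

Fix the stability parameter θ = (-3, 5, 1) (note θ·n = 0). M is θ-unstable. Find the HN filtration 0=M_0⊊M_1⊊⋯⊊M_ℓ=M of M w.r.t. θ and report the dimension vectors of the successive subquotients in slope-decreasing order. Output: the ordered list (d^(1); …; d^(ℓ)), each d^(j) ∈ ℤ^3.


Interval decomposition of M: I[1,1]^2, I[1,2], I[1,3], I[3,3].
HN type (ℓ=4): μ^(1)=5; μ^(2)=3; μ^(3)=1; μ^(4)=-3

((0, 1, 0); (0, 1, 1); (0, 0, 1); (4, 0, 0))


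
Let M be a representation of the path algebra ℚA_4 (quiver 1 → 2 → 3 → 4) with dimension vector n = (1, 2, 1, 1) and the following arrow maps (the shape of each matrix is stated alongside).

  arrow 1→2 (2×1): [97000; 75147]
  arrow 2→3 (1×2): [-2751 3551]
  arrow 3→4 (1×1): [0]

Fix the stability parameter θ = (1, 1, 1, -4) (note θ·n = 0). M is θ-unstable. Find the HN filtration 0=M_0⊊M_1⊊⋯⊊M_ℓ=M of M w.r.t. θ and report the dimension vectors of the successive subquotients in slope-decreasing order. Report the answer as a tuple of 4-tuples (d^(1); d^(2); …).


Via rank(M_{q-1}∘⋯∘M_p): M ≅ I[1,3], I[2,2], I[4,4].
μ_θ-semistable layers: μ^(1)=1; μ^(2)=-4

((1, 2, 1, 0); (0, 0, 0, 1))


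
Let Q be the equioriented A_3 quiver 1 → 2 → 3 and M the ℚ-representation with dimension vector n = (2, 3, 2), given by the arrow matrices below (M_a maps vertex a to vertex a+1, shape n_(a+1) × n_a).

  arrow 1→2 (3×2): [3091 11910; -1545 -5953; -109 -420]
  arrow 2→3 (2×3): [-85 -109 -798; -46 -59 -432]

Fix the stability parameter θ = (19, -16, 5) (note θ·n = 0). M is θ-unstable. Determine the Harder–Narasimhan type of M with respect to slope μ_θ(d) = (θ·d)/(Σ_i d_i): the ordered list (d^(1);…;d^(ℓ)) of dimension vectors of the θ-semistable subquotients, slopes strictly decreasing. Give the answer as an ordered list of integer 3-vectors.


Via rank(M_{q-1}∘⋯∘M_p): M ≅ I[1,3]^2, I[2,2].
μ_θ-semistable layers: μ^(1)=5; μ^(2)=3/2; μ^(3)=-16

((0, 0, 2); (2, 2, 0); (0, 1, 0))


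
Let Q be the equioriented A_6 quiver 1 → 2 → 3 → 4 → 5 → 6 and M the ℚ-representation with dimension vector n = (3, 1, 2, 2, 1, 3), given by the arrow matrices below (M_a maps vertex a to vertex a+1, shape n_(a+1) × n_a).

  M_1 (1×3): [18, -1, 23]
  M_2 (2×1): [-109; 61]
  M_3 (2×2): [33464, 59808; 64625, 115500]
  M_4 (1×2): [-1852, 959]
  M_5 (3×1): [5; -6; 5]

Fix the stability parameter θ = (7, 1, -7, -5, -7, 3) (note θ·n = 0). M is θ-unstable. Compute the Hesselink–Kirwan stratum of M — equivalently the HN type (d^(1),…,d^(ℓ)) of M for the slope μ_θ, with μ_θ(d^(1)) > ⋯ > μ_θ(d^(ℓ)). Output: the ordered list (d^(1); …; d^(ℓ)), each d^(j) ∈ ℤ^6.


Via rank(M_{q-1}∘⋯∘M_p): M ≅ I[1,1]^2, I[1,6], I[3,3], I[4,4], I[6,6]^2.
μ_θ-semistable layers: μ^(1)=7; μ^(2)=3; μ^(3)=-11/5; μ^(4)=-5; μ^(5)=-7

((2, 0, 0, 0, 0, 0); (0, 0, 0, 0, 0, 3); (1, 1, 1, 1, 1, 0); (0, 0, 0, 1, 0, 0); (0, 0, 1, 0, 0, 0))


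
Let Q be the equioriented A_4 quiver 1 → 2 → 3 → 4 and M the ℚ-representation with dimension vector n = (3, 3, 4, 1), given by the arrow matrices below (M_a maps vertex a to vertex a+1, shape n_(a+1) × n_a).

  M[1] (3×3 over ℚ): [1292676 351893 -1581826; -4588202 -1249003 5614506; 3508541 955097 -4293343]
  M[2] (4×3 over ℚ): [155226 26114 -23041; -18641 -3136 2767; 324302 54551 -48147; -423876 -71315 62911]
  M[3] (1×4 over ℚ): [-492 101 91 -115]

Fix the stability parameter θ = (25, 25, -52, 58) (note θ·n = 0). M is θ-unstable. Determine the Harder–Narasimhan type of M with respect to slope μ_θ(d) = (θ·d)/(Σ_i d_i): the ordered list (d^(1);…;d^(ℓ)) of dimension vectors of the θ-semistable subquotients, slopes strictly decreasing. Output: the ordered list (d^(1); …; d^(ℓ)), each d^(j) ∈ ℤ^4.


Interval decomposition of M: I[1,3]^2, I[1,4], I[3,3].
HN type (ℓ=3): μ^(1)=58; μ^(2)=-2/3; μ^(3)=-52

((0, 0, 0, 1); (3, 3, 3, 0); (0, 0, 1, 0))


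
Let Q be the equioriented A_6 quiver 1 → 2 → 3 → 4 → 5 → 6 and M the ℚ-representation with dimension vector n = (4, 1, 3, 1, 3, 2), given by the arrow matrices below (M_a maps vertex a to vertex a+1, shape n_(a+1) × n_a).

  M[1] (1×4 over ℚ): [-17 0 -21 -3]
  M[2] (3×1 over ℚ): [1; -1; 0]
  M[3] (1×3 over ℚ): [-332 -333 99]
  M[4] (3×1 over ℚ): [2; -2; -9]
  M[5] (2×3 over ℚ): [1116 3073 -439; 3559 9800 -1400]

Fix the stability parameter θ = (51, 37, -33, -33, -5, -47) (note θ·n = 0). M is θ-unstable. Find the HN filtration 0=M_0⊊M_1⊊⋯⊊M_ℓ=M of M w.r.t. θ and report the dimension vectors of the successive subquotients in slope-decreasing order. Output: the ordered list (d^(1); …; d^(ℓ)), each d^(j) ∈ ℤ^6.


Barcode: M ≅ I[1,1]^3, I[1,6], I[3,3]^2, I[5,5], I[5,6]. HN layers by μ_θ (4 steps, strictly decreasing):
  μ^(1)=51; μ^(2)=-5; μ^(3)=-26; μ^(4)=-33

((3, 0, 0, 0, 0, 0); (1, 1, 1, 1, 2, 1); (0, 0, 0, 0, 1, 1); (0, 0, 2, 0, 0, 0))


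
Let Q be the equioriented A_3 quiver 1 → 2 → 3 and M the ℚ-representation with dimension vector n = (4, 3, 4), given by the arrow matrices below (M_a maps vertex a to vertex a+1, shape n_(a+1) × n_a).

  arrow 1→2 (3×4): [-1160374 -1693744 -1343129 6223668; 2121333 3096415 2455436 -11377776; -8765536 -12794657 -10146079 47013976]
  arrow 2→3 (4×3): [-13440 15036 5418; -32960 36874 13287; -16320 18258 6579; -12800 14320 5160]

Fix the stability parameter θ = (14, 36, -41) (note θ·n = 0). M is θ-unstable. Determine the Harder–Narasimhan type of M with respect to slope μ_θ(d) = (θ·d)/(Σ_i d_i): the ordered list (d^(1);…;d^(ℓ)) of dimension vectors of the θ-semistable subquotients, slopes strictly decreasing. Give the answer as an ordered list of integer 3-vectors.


Via rank(M_{q-1}∘⋯∘M_p): M ≅ I[1,1], I[1,2]^2, I[1,3], I[3,3]^3.
μ_θ-semistable layers: μ^(1)=36; μ^(2)=14; μ^(3)=3; μ^(4)=-41

((0, 2, 0); (3, 0, 0); (1, 1, 1); (0, 0, 3))


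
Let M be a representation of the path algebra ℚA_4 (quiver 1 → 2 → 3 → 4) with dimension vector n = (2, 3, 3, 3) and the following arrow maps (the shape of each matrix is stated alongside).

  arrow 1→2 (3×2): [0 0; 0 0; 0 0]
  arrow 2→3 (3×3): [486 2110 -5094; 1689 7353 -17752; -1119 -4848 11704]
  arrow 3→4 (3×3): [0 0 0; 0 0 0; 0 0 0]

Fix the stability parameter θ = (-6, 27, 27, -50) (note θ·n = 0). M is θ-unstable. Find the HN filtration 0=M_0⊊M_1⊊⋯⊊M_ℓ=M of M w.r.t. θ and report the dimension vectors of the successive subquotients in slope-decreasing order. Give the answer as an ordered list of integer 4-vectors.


Interval decomposition of M: I[1,1]^2, I[2,3]^3, I[4,4]^3.
HN type (ℓ=3): μ^(1)=27; μ^(2)=-6; μ^(3)=-50

((0, 3, 3, 0); (2, 0, 0, 0); (0, 0, 0, 3))


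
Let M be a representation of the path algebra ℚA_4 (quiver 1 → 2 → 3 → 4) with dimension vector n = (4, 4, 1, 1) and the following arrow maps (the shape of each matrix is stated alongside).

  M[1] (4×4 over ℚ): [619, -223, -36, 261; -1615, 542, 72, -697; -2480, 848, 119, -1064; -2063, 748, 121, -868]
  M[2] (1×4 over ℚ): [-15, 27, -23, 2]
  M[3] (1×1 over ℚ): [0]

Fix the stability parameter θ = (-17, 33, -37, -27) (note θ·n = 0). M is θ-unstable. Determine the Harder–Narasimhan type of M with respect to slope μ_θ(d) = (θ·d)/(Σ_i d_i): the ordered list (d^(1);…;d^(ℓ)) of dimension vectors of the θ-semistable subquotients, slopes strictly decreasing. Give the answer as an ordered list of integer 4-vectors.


Via rank(M_{q-1}∘⋯∘M_p): M ≅ I[1,2]^3, I[1,3], I[4,4].
μ_θ-semistable layers: μ^(1)=33; μ^(2)=-2; μ^(3)=-17; μ^(4)=-27

((0, 3, 0, 0); (0, 1, 1, 0); (4, 0, 0, 0); (0, 0, 0, 1))


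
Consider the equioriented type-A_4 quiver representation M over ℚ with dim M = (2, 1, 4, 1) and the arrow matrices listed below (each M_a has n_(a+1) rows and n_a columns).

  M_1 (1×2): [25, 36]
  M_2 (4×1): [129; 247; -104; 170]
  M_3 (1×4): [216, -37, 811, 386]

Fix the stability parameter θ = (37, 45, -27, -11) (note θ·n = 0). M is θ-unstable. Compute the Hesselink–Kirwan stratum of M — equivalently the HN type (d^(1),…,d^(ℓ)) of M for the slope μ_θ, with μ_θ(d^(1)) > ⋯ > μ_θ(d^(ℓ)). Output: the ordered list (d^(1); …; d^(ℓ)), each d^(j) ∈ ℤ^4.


Barcode: M ≅ I[1,1], I[1,4], I[3,3]^3. HN layers by μ_θ (3 steps, strictly decreasing):
  μ^(1)=37; μ^(2)=11; μ^(3)=-27

((1, 0, 0, 0); (1, 1, 1, 1); (0, 0, 3, 0))


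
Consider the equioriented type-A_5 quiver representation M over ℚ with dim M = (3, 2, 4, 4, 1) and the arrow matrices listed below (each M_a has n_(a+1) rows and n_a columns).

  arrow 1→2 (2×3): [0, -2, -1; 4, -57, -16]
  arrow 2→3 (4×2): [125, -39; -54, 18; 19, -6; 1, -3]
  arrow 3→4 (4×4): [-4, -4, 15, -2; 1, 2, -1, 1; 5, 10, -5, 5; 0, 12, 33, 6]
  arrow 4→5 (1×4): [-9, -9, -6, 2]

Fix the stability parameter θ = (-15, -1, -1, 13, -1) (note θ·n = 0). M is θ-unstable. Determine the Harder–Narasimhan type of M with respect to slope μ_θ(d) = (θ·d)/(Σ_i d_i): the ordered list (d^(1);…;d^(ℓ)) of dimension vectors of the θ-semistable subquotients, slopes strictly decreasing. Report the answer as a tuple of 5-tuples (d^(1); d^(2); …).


Interval decomposition of M: I[1,1], I[1,3], I[1,5], I[3,3], I[3,4], I[4,4]^2.
HN type (ℓ=4): μ^(1)=13; μ^(2)=6; μ^(3)=-1; μ^(4)=-15

((0, 0, 0, 3, 0); (0, 0, 0, 1, 1); (0, 2, 4, 0, 0); (3, 0, 0, 0, 0))


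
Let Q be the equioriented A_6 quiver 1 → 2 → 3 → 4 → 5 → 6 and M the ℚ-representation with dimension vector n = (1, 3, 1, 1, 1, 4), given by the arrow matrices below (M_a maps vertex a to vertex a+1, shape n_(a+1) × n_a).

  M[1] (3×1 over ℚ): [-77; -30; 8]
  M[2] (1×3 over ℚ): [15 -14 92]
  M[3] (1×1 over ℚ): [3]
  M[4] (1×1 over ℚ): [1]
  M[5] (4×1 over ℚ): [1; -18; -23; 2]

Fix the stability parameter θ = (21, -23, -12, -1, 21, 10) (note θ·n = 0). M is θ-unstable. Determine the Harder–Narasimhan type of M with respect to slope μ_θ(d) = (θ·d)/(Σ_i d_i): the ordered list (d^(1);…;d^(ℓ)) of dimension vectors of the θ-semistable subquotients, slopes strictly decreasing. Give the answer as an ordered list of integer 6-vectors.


Via rank(M_{q-1}∘⋯∘M_p): M ≅ I[1,6], I[2,2]^2, I[6,6]^3.
μ_θ-semistable layers: μ^(1)=31/2; μ^(2)=10; μ^(3)=-1; μ^(4)=-14/3; μ^(5)=-23

((0, 0, 0, 0, 1, 1); (0, 0, 0, 0, 0, 3); (0, 0, 0, 1, 0, 0); (1, 1, 1, 0, 0, 0); (0, 2, 0, 0, 0, 0))


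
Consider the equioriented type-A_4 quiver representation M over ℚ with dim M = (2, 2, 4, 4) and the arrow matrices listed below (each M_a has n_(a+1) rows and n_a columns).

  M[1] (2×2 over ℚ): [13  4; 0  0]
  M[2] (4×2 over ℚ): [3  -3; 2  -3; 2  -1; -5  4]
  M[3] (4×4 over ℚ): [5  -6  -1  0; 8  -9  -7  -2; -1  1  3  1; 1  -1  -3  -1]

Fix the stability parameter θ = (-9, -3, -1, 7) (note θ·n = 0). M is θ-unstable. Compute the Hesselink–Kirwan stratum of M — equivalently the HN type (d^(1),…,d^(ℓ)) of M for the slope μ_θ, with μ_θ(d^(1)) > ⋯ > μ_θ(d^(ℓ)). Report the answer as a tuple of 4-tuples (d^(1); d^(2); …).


Via rank(M_{q-1}∘⋯∘M_p): M ≅ I[1,1], I[1,4], I[2,4], I[3,3], I[3,4], I[4,4].
μ_θ-semistable layers: μ^(1)=7; μ^(2)=-1; μ^(3)=-3; μ^(4)=-9

((0, 0, 0, 4); (0, 0, 4, 0); (0, 2, 0, 0); (2, 0, 0, 0))


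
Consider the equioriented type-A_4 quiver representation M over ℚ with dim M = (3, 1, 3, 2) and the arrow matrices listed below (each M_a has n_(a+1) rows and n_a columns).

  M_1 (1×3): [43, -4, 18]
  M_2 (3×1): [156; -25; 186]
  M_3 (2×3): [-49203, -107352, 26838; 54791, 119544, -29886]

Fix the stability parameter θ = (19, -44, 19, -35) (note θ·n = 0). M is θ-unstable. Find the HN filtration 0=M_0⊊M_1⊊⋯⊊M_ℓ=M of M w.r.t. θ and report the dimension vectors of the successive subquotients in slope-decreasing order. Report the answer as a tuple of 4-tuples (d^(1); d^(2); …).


Barcode: M ≅ I[1,1]^2, I[1,3], I[3,3], I[3,4], I[4,4]. HN layers by μ_θ (4 steps, strictly decreasing):
  μ^(1)=19; μ^(2)=-8; μ^(3)=-25/2; μ^(4)=-35

((2, 0, 2, 0); (0, 0, 1, 1); (1, 1, 0, 0); (0, 0, 0, 1))


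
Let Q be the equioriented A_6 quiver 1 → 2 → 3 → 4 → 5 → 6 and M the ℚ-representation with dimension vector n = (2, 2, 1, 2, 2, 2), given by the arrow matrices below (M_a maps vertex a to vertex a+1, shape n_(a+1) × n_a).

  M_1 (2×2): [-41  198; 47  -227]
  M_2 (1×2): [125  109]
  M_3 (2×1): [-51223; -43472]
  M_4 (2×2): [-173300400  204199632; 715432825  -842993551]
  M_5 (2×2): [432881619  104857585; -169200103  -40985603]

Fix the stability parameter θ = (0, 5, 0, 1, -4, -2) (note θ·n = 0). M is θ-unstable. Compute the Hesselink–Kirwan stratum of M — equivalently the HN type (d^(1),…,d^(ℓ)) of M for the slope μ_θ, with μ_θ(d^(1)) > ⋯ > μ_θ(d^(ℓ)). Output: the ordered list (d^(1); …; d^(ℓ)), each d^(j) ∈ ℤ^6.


Via rank(M_{q-1}∘⋯∘M_p): M ≅ I[1,2], I[1,6], I[4,4], I[5,6].
μ_θ-semistable layers: μ^(1)=5; μ^(2)=1; μ^(3)=0; μ^(4)=-2; μ^(5)=-4

((0, 1, 0, 0, 0, 0); (0, 0, 0, 1, 0, 0); (2, 1, 1, 1, 1, 1); (0, 0, 0, 0, 0, 1); (0, 0, 0, 0, 1, 0))


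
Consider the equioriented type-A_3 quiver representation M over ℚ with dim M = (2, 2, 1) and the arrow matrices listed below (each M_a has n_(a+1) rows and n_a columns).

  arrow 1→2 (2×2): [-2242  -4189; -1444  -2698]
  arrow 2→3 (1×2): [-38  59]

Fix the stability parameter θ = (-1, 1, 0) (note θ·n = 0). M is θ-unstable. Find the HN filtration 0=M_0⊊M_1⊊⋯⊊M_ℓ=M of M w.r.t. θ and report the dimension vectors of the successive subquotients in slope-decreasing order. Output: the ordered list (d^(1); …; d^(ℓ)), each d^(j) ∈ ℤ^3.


Barcode: M ≅ I[1,1], I[1,2], I[2,3]. HN layers by μ_θ (3 steps, strictly decreasing):
  μ^(1)=1; μ^(2)=1/2; μ^(3)=-1

((0, 1, 0); (0, 1, 1); (2, 0, 0))


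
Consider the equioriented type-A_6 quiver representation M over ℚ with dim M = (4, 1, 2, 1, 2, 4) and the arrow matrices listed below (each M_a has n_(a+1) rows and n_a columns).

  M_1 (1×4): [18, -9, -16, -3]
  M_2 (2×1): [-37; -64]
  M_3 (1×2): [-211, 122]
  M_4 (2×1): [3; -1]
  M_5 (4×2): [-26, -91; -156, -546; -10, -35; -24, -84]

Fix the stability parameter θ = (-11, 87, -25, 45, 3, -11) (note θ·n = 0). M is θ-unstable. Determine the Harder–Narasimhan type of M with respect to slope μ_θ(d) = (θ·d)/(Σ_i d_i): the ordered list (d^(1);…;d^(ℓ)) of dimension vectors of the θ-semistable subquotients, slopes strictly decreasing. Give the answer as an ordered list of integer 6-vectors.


Barcode: M ≅ I[1,1]^3, I[1,6], I[3,3], I[5,5], I[6,6]^3. HN layers by μ_θ (4 steps, strictly decreasing):
  μ^(1)=99/5; μ^(2)=3; μ^(3)=-11; μ^(4)=-25

((0, 1, 1, 1, 1, 1); (0, 0, 0, 0, 1, 0); (4, 0, 0, 0, 0, 3); (0, 0, 1, 0, 0, 0))


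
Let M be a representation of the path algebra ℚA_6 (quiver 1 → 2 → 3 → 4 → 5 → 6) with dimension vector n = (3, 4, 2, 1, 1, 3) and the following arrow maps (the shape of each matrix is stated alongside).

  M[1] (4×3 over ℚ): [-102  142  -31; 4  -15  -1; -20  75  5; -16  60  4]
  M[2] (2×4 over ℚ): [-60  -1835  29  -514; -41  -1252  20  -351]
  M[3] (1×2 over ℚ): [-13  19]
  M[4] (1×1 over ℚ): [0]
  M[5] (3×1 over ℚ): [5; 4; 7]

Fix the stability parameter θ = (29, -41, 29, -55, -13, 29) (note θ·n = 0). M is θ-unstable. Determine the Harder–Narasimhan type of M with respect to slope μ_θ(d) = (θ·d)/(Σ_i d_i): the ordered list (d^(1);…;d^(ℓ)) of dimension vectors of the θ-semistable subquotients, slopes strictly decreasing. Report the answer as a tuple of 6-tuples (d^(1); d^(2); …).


Via rank(M_{q-1}∘⋯∘M_p): M ≅ I[1,1], I[1,3], I[1,4], I[2,2]^2, I[5,6], I[6,6]^2.
μ_θ-semistable layers: μ^(1)=29; μ^(2)=-6; μ^(3)=-19/2; μ^(4)=-13; μ^(5)=-41

((1, 0, 1, 0, 0, 3); (1, 1, 0, 0, 0, 0); (1, 1, 1, 1, 0, 0); (0, 0, 0, 0, 1, 0); (0, 2, 0, 0, 0, 0))


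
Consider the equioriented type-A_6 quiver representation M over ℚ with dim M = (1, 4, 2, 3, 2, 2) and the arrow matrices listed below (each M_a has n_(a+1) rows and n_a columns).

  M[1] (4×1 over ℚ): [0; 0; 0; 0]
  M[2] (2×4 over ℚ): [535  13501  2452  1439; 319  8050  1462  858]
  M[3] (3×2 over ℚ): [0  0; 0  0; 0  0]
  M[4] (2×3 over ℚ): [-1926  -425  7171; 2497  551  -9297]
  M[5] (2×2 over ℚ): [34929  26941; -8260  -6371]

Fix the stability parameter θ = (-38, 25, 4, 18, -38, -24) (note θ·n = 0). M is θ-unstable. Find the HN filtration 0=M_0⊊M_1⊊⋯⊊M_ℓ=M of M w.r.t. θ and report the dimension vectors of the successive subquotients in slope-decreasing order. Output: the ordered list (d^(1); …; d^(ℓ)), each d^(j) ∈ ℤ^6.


Via rank(M_{q-1}∘⋯∘M_p): M ≅ I[1,1], I[2,2]^2, I[2,3]^2, I[4,4], I[4,6]^2.
μ_θ-semistable layers: μ^(1)=25; μ^(2)=18; μ^(3)=29/2; μ^(4)=-44/3; μ^(5)=-38

((0, 2, 0, 0, 0, 0); (0, 0, 0, 1, 0, 0); (0, 2, 2, 0, 0, 0); (0, 0, 0, 2, 2, 2); (1, 0, 0, 0, 0, 0))


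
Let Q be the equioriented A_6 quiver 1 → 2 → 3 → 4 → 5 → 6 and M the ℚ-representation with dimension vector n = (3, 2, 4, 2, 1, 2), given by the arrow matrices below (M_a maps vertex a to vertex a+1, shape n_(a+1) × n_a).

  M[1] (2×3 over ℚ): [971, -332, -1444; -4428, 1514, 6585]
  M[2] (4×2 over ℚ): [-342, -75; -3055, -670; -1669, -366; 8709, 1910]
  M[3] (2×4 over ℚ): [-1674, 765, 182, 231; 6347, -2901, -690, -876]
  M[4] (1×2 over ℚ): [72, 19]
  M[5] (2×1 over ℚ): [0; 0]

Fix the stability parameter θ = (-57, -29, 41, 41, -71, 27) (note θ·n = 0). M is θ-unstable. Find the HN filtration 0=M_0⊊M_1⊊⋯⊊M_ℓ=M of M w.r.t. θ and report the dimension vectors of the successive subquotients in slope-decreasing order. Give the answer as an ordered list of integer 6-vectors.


Interval decomposition of M: I[1,1], I[1,4], I[1,5], I[3,3]^2, I[6,6]^2.
HN type (ℓ=5): μ^(1)=41; μ^(2)=27; μ^(3)=11/3; μ^(4)=-29; μ^(5)=-57

((0, 0, 3, 1, 0, 0); (0, 0, 0, 0, 0, 2); (0, 0, 1, 1, 1, 0); (0, 2, 0, 0, 0, 0); (3, 0, 0, 0, 0, 0))


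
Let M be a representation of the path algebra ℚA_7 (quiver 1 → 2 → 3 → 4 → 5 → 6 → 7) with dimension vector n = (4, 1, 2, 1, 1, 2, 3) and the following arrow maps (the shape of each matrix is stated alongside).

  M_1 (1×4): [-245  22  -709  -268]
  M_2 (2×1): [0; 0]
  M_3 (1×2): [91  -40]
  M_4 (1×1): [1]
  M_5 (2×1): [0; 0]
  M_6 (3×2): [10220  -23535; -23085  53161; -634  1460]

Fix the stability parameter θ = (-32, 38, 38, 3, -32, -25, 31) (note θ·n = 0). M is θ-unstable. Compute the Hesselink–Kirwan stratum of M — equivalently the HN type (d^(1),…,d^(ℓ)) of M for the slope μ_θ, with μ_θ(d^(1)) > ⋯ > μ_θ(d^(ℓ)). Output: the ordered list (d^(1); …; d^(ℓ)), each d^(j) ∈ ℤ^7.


Interval decomposition of M: I[1,1]^3, I[1,2], I[3,3], I[3,5], I[6,7]^2, I[7,7].
HN type (ℓ=5): μ^(1)=38; μ^(2)=31; μ^(3)=3; μ^(4)=-25; μ^(5)=-32

((0, 1, 1, 0, 0, 0, 0); (0, 0, 0, 0, 0, 0, 3); (0, 0, 1, 1, 1, 0, 0); (0, 0, 0, 0, 0, 2, 0); (4, 0, 0, 0, 0, 0, 0))


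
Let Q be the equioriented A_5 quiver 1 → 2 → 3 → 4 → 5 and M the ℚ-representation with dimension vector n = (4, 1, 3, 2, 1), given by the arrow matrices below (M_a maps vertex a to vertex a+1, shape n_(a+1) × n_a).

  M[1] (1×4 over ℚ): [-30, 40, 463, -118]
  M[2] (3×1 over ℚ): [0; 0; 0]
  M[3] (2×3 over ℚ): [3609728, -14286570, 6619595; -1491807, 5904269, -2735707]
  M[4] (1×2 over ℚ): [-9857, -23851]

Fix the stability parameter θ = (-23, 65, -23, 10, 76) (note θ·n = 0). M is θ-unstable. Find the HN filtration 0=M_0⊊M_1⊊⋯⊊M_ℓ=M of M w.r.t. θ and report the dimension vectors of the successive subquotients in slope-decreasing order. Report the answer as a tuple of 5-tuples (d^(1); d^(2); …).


Barcode: M ≅ I[1,1]^3, I[1,2], I[3,3], I[3,4], I[3,5]. HN layers by μ_θ (4 steps, strictly decreasing):
  μ^(1)=76; μ^(2)=65; μ^(3)=10; μ^(4)=-23

((0, 0, 0, 0, 1); (0, 1, 0, 0, 0); (0, 0, 0, 2, 0); (4, 0, 3, 0, 0))


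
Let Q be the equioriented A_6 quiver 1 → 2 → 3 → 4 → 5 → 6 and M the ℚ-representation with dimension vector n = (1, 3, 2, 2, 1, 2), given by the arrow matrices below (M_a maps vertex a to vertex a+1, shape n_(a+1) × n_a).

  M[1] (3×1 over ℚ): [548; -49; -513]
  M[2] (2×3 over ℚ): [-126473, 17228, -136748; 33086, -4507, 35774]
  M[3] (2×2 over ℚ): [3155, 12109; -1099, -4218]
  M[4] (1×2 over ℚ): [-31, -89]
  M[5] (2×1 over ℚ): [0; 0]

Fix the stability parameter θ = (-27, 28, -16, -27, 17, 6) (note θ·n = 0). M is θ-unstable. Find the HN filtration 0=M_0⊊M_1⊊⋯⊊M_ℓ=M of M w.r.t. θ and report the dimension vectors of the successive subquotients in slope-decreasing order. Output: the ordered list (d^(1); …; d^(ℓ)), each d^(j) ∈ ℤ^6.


Barcode: M ≅ I[1,5], I[2,2], I[2,4], I[6,6]^2. HN layers by μ_θ (5 steps, strictly decreasing):
  μ^(1)=28; μ^(2)=17; μ^(3)=6; μ^(4)=-5; μ^(5)=-27

((0, 1, 0, 0, 0, 0); (0, 0, 0, 0, 1, 0); (0, 0, 0, 0, 0, 2); (0, 2, 2, 2, 0, 0); (1, 0, 0, 0, 0, 0))


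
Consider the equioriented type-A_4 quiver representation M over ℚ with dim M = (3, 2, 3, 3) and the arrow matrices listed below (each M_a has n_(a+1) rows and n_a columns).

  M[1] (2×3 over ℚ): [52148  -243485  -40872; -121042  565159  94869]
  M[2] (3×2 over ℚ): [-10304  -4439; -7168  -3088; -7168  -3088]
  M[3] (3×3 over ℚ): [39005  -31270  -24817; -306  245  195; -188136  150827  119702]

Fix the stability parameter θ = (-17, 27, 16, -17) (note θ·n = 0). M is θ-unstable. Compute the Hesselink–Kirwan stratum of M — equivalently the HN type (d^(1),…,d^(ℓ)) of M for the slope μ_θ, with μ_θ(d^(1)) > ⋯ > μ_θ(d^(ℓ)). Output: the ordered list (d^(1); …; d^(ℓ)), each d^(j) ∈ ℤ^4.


Barcode: M ≅ I[1,1], I[1,2], I[1,4], I[3,4]^2. HN layers by μ_θ (4 steps, strictly decreasing):
  μ^(1)=27; μ^(2)=26/3; μ^(3)=-1/2; μ^(4)=-17

((0, 1, 0, 0); (0, 1, 1, 1); (0, 0, 2, 2); (3, 0, 0, 0))


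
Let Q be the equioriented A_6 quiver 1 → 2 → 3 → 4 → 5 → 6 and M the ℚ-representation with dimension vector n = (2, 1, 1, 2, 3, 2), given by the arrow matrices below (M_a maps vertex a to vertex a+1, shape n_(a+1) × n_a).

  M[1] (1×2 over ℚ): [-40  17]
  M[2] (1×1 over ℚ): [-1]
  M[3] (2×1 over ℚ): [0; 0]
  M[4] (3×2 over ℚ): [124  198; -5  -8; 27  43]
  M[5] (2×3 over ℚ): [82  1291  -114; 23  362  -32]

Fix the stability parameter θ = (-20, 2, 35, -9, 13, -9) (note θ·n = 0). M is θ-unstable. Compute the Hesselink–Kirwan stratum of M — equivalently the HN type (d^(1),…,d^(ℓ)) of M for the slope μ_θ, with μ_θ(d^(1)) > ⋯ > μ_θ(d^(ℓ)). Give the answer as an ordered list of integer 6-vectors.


Via rank(M_{q-1}∘⋯∘M_p): M ≅ I[1,1], I[1,3], I[4,6]^2, I[5,5].
μ_θ-semistable layers: μ^(1)=35; μ^(2)=13; μ^(3)=2; μ^(4)=-9; μ^(5)=-20

((0, 0, 1, 0, 0, 0); (0, 0, 0, 0, 1, 0); (0, 1, 0, 0, 2, 2); (0, 0, 0, 2, 0, 0); (2, 0, 0, 0, 0, 0))


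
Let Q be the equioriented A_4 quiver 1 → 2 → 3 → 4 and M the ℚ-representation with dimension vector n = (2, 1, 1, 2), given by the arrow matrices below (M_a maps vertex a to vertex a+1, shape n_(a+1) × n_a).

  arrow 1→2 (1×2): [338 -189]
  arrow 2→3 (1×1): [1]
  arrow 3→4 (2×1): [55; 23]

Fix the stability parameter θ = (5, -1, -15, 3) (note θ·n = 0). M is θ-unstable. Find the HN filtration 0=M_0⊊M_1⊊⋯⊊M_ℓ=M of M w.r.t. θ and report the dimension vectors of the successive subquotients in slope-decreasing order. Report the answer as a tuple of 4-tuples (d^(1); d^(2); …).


Via rank(M_{q-1}∘⋯∘M_p): M ≅ I[1,1], I[1,4], I[4,4].
μ_θ-semistable layers: μ^(1)=5; μ^(2)=3; μ^(3)=-11/3

((1, 0, 0, 0); (0, 0, 0, 2); (1, 1, 1, 0))
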